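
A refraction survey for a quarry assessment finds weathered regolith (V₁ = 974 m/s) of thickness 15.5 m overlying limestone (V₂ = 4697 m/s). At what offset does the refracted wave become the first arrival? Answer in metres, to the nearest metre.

38 m

x_cross = 2h·√((V₂+V₁)/(V₂−V₁)).
(V₂+V₁)/(V₂−V₁) = (4697+974)/(4697−974) = 1.5232; √ = 1.2342.
x_cross = 2·15.5·1.2342 = 38.26 m.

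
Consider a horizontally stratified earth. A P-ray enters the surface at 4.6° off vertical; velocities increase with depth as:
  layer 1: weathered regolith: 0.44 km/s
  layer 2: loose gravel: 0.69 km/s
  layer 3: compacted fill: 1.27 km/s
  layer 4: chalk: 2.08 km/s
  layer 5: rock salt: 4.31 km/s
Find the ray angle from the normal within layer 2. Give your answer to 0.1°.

7.2°

Ray parameter p = sin 4.6° / 0.44 = 1.8227e-01 s/km.
sin θ_2 = p·V_2 = 1.8227e-01 × 0.69 = 0.1258.
θ_2 = arcsin 0.1258 = 7.23°.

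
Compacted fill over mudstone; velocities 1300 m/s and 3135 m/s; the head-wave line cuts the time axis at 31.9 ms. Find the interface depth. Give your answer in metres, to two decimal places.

θ_c = arcsin(1300/3135) = 24.50°; cos θ_c = 0.9100.
tᵢ = 2h cos θ_c/V₁ ⇒ h = tᵢ·V₁/(2 cos θ_c) = 0.0319·1300/(2·0.9100) = 22.79 m.

22.79 m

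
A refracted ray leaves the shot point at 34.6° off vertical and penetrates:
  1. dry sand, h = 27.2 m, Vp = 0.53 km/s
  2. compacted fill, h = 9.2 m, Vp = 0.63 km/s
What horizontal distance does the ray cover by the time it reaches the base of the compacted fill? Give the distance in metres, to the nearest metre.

Apply Snell's law at each interface; in layer i the horizontal offset is hᵢ·tan θᵢ.
Layer 1: θ = 34.60°; offset = 27.2·tan 34.60° = 18.764 m.
Layer 2: sin θ = 0.63·sin 34.6°/0.53 = 0.6750, θ = 42.45°; offset = 9.2·tan 42.45° = 8.416 m.
Summing the layer offsets gives 27.180 m.

27 m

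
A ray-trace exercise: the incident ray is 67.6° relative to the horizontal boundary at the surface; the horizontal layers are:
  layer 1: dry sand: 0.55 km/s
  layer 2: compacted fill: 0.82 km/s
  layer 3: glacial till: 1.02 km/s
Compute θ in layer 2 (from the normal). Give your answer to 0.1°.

34.6°

From the normal: θ₁ = 90° − 67.6° = 22.4°.
Ray parameter p = sin 22.4° / 0.55 = 6.9286e-01 s/km.
sin θ_2 = p·V_2 = 6.9286e-01 × 0.82 = 0.5681.
θ_2 = 34.62° from the vertical.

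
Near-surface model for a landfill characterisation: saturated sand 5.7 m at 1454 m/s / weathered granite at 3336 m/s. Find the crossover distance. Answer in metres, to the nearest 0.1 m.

θ_c = arcsin(1454/3336) = 25.84°, so cos θ_c = 0.9000 and tᵢ = 2h cos θ_c/V₁ = 0.0071 s.
At crossover x/V₁ = x/V₂ + tᵢ ⇒ x = tᵢ/(1/V₁ − 1/V₂) = 0.00706/(6.8776e-04 − 2.9976e-04) = 18.19 m.

18.2 m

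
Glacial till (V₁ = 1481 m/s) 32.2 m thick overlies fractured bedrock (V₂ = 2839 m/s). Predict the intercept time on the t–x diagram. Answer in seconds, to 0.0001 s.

tᵢ = 2h·√(V₂²−V₁²)/(V₁V₂).
√(V₂²−V₁²) = √(2839²−1481²) = 2422.1 m/s.
tᵢ = 2·32.2·2422.1/(1481·2839) = 0.03710 s.

0.0371 s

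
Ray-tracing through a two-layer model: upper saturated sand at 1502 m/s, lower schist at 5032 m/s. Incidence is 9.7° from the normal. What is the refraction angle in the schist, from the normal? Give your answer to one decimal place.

34.4°

sin θ₁/V₁ = sin θ₂/V₂ ⇒ sin θ₂ = 5032·sin 9.7°/1502 = 5032·0.1685/1502 = 0.5645.
θ₂ = arcsin 0.5645 = 34.37° from the normal.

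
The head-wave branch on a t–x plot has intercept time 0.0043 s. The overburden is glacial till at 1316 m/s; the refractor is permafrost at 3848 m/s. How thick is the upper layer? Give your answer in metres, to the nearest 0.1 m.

3.0 m

θ_c = arcsin(1316/3848) = 20.00°; cos θ_c = 0.9397.
tᵢ = 2h cos θ_c/V₁ ⇒ h = tᵢ·V₁/(2 cos θ_c) = 0.0043·1316/(2·0.9397) = 3.01 m.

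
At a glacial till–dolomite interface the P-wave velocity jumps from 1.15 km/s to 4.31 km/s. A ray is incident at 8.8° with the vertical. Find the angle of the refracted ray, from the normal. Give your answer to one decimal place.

35.0°

sin θ₁/V₁ = sin θ₂/V₂ ⇒ sin θ₂ = 4.31·sin 8.8°/1.15 = 4.31·0.1530/1.15 = 0.5734.
θ₂ = arcsin 0.5734 = 34.99° from the normal.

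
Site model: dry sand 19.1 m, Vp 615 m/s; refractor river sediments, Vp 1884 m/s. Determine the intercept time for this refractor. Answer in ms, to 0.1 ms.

58.7 ms

θ_c = arcsin(V₁/V₂) = arcsin(615/1884) = 19.05°; cos θ_c = 0.9452.
tᵢ = 2h·cos θ_c / V₁ = 2·19.1·0.9452 / 615 = 0.05871 s.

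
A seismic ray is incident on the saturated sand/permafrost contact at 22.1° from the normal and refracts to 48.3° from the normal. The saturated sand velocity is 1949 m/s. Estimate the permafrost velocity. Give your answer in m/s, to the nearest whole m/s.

3868 m/s

Snell's law: sin 22.1°/V₁ = sin 48.3°/V₂.
V₂ = V₁·sin 48.3°/sin 22.1° = 1949 × 1.9846 = 3867.90 m/s.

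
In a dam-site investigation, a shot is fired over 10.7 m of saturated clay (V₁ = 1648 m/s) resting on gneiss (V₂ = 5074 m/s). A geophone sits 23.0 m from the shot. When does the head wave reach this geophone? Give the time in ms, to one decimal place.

16.8 ms

θ_c = arcsin(V₁/V₂) = arcsin(1648/5074) = 18.95°, cos θ_c = 0.9458.
Intercept time tᵢ = 2h cos θ_c / V₁ = 2·10.7·0.9458/1648 = 0.01228 s.
t = x/V₂ + tᵢ = 23.0/5074 + 0.01228 = 0.01681 s.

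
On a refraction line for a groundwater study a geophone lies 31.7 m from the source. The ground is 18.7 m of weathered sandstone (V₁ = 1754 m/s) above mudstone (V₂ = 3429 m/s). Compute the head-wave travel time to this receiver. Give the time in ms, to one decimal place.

27.6 ms

t = x/V₂ + 2h·√(V₂²−V₁²)/(V₁V₂).
√(V₂²−V₁²) = √(3429²−1754²) = 2946.4 m/s; delay term = 2·18.7·2946.4/(1754·3429) = 0.01832 s.
t = 31.7/3429 + 0.01832 = 0.02757 s.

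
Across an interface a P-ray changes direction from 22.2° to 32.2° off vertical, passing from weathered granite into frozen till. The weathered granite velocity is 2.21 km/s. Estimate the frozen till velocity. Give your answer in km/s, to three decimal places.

Snell's law: sin 22.2°/V₁ = sin 32.2°/V₂.
V₂ = V₁·sin 32.2°/sin 22.2° = 2.21 × 1.4103 = 3.117 km/s.

3.117 km/s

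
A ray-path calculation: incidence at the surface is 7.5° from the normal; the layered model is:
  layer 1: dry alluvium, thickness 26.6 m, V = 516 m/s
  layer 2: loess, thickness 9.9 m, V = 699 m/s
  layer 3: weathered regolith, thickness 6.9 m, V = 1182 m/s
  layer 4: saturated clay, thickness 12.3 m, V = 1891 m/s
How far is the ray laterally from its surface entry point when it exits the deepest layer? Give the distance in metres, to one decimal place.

p = sin θ₁/V₁ = sin 7.5°/516 = 2.5296e-04 s/m is conserved through the stack.
Layer 1: θ = 7.50°; offset = 26.6·tan 7.50° = 3.502 m.
Layer 2: sin θ = p·699 = 0.1768 → θ = 10.18°; offset = 9.9·tan 10.18° = 1.779 m.
Layer 3: sin θ = p·1182 = 0.2990 → θ = 17.40°; offset = 6.9·tan 17.40° = 2.162 m.
Layer 4: sin θ = p·1891 = 0.4783 → θ = 28.58°; offset = 12.3·tan 28.58° = 6.700 m.
Σ offsets = 14.142 m.

14.1 m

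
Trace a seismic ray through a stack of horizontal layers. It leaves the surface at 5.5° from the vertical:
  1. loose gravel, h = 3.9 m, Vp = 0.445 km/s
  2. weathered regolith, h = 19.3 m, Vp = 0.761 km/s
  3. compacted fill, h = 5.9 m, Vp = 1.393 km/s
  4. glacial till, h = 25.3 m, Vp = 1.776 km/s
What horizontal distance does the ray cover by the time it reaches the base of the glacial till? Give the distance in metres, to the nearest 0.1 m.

Apply Snell's law at each interface; in layer i the horizontal offset is hᵢ·tan θᵢ.
Layer 1: θ = 5.50°; offset = 3.9·tan 5.50° = 0.376 m.
Layer 2: sin θ = 0.761·sin 5.5°/0.445 = 0.1639, θ = 9.43°; offset = 19.3·tan 9.43° = 3.207 m.
Layer 3: sin θ = 1.393·sin 5.5°/0.445 = 0.3000, θ = 17.46°; offset = 5.9·tan 17.46° = 1.856 m.
Layer 4: sin θ = 1.776·sin 5.5°/0.445 = 0.3825, θ = 22.49°; offset = 25.3·tan 22.49° = 10.474 m.
Σ offsets = 15.912 m.

15.9 m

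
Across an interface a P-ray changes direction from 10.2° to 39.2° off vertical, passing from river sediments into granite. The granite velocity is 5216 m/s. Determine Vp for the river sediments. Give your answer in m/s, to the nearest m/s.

Snell's law: sin 10.2°/V₁ = sin 39.2°/V₂.
V₁ = V₂·sin 10.2°/sin 39.2° = 5216 × 0.2802 = 1461.44 m/s.

1461 m/s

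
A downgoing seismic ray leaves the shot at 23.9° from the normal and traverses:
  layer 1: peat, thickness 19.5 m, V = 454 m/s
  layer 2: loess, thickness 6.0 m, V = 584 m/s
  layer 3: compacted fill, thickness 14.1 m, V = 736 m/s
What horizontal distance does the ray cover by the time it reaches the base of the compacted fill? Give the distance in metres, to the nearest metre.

25 m

Ray parameter p = sin 23.9° / 454 m/s = 8.9238e-04 s/m.
Layer 1: θ = 23.90°; offset = 19.5·tan 23.90° = 8.641 m.
Layer 2: sin θ = p·584 = 0.5212 → θ = 31.41°; offset = 6.0·tan 31.41° = 3.664 m.
Layer 3: sin θ = p·736 = 0.6568 → θ = 41.06°; offset = 14.1·tan 41.06° = 12.281 m.
Σ offsets = 24.586 m.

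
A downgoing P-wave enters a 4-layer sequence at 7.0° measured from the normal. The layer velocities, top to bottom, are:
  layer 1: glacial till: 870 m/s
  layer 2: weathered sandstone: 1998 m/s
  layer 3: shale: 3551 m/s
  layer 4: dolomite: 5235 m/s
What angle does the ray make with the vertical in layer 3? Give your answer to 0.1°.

29.8°

Snell's law across each interface conserves sin θ / V, so sin θ_3 = V_3·sin θ₁/V₁.
sin θ_3 = 3551 × sin 7.0° / 870 = 0.4974.
θ_3 = 29.83° from the vertical.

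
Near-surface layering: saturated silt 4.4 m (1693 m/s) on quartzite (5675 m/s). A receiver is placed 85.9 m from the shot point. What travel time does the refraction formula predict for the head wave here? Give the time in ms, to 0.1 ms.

θ_c = arcsin(V₁/V₂) = arcsin(1693/5675) = 17.36°, cos θ_c = 0.9545.
Intercept time tᵢ = 2h cos θ_c / V₁ = 2·4.4·0.9545/1693 = 0.00496 s.
t = x/V₂ + tᵢ = 85.9/5675 + 0.00496 = 0.02010 s.

20.1 ms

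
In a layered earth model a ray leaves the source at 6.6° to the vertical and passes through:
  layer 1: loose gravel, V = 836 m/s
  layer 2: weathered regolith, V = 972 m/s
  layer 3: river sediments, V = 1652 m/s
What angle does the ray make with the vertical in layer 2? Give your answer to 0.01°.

7.68°

Snell's law across each interface conserves sin θ / V, so sin θ_2 = V_2·sin θ₁/V₁.
sin θ_2 = 972 × sin 6.6° / 836 = 0.1336.
θ_2 = arcsin 0.1336 = 7.68°.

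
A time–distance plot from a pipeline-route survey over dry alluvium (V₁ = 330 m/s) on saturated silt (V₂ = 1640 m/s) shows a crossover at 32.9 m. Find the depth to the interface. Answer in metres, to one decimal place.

13.4 m

x_cross = 2h·√((V₂+V₁)/(V₂−V₁)) → h = x_cross / (2·√((V₂+V₁)/(V₂−V₁))).
√((V₂+V₁)/(V₂−V₁)) = √((1640+330)/(1640−330)) = 1.2263.
h = 32.9 / (2·1.2263) = 13.41 m.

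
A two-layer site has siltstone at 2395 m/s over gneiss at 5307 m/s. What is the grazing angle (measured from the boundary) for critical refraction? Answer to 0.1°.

63.2°

Critical incidence: sin θ_c = V₁/V₂ = 2395/5307 = 0.4513.
θ_c = arcsin 0.4513 = 26.83°.
Measured from the interface: 90° − 26.83° = 63.17°.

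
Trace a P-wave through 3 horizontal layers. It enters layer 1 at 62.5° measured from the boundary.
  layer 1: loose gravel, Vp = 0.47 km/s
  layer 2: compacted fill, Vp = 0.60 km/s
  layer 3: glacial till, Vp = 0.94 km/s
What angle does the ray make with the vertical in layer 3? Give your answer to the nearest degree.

From the normal: θ₁ = 90° − 62.5° = 27.5°.
Snell's law across each interface conserves sin θ / V, so sin θ_3 = V_3·sin θ₁/V₁.
sin θ_3 = 0.94 × sin 27.5° / 0.47 = 0.9235.
θ_3 = 67.44° from the vertical.

67°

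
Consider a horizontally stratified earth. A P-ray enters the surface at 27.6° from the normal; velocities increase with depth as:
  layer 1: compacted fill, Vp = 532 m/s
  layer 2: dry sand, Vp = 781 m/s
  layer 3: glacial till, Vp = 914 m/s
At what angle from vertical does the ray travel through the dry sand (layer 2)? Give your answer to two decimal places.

42.85°

Ray parameter p = sin 27.6° / 532 = 8.7086e-04 s/m.
sin θ_2 = p·V_2 = 8.7086e-04 × 781 = 0.6801.
θ_2 = arcsin 0.6801 = 42.85°.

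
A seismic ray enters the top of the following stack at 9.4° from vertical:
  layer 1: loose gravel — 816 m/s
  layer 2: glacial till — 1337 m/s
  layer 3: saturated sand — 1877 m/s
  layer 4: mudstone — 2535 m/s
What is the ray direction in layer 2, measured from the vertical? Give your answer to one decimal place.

Snell's law across each interface conserves sin θ / V, so sin θ_2 = V_2·sin θ₁/V₁.
sin θ_2 = 1337 × sin 9.4° / 816 = 0.2676.
θ_2 = 15.52° from the vertical.

15.5°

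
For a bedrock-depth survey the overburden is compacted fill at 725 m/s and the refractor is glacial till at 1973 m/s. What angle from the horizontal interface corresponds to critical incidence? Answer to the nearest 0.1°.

Critical incidence: sin θ_c = V₁/V₂ = 725/1973 = 0.3675.
θ_c = arcsin 0.3675 = 21.56°.
Measured from the interface: 90° − 21.56° = 68.44°.

68.4°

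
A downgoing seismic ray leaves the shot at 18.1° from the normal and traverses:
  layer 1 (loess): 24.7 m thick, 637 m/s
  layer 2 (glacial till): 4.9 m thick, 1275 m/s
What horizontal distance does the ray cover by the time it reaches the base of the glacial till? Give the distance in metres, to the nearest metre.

p = sin θ₁/V₁ = sin 18.1°/637 = 4.8772e-04 s/m is conserved through the stack.
Layer 1: θ = 18.10°; offset = 24.7·tan 18.10° = 8.073 m.
Layer 2: sin θ = p·1275 = 0.6218 → θ = 38.45°; offset = 4.9·tan 38.45° = 3.891 m.
Total horizontal offset = 11.964 m.

12 m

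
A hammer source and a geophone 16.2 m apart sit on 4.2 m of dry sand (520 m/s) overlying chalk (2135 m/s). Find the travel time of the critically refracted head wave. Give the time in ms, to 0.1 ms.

23.3 ms

t = x/V₂ + 2h·√(V₂²−V₁²)/(V₁V₂).
√(V₂²−V₁²) = √(2135²−520²) = 2070.7 m/s; delay term = 2·4.2·2070.7/(520·2135) = 0.01567 s.
t = 16.2/2135 + 0.01567 = 0.02326 s.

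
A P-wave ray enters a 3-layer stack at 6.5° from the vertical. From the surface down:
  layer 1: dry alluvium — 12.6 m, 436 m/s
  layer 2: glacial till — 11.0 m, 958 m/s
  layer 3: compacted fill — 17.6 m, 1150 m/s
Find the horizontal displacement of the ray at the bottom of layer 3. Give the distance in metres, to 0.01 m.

9.77 m

Apply Snell's law at each interface; in layer i the horizontal offset is hᵢ·tan θᵢ.
Layer 1: θ = 6.50°; offset = 12.6·tan 6.50° = 1.4356 m.
Layer 2: sin θ = 958·sin 6.5°/436 = 0.2487, θ = 14.40°; offset = 11.0·tan 14.40° = 2.8249 m.
Layer 3: sin θ = 1150·sin 6.5°/436 = 0.2986, θ = 17.37°; offset = 17.6·tan 17.37° = 5.5063 m.
Summing the layer offsets gives 9.7668 m.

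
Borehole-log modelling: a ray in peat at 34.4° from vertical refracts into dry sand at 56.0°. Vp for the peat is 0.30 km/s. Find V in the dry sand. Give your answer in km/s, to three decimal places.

0.440 km/s

sin 34.4° = 0.5650; sin 56.0° = 0.8290.
V₂ = V₁·(sin θ₂/sin θ₁) = 0.30·(0.8290/0.5650) = 0.440 km/s.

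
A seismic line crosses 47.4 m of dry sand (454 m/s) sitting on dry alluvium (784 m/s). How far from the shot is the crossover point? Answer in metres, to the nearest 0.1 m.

θ_c = arcsin(454/784) = 35.39°, so cos θ_c = 0.8153 and tᵢ = 2h cos θ_c/V₁ = 0.1702 s.
At crossover x/V₁ = x/V₂ + tᵢ ⇒ x = tᵢ/(1/V₁ − 1/V₂) = 0.17024/(2.2026e-03 − 1.2755e-03) = 183.62 m.

183.6 m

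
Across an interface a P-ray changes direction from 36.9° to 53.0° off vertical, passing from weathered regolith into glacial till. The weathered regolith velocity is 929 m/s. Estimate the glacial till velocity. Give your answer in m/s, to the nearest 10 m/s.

1240 m/s

Snell's law: sin 36.9°/V₁ = sin 53.0°/V₂.
V₂ = V₁·sin 53.0°/sin 36.9° = 929 × 1.3301 = 1235.69 m/s.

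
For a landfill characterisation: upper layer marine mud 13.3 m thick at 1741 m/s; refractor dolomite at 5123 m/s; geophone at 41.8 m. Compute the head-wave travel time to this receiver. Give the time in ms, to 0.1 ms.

t = x/V₂ + 2h·√(V₂²−V₁²)/(V₁V₂).
√(V₂²−V₁²) = √(5123²−1741²) = 4818.1 m/s; delay term = 2·13.3·4818.1/(1741·5123) = 0.01437 s.
t = 41.8/5123 + 0.01437 = 0.02253 s.

22.5 ms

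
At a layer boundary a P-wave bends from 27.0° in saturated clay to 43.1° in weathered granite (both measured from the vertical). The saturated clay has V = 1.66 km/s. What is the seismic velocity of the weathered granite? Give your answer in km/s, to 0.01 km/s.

2.50 km/s

Snell's law: sin 27.0°/V₁ = sin 43.1°/V₂.
V₂ = V₁·sin 43.1°/sin 27.0° = 1.66 × 1.5050 = 2.50 km/s.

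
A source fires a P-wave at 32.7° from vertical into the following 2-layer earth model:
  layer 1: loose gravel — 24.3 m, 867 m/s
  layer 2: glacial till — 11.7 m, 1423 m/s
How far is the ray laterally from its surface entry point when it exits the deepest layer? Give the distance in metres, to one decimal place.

38.0 m

Apply Snell's law at each interface; in layer i the horizontal offset is hᵢ·tan θᵢ.
Layer 1: θ = 32.70°; offset = 24.3·tan 32.70° = 15.600 m.
Layer 2: sin θ = 1423·sin 32.7°/867 = 0.8867, θ = 62.46°; offset = 11.7·tan 62.46° = 22.438 m.
Σ offsets = 38.038 m.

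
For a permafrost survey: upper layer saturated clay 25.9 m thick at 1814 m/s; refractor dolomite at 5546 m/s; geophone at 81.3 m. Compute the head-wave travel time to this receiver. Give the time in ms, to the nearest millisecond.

42 ms

θ_c = arcsin(V₁/V₂) = arcsin(1814/5546) = 19.09°, cos θ_c = 0.9450.
Intercept time tᵢ = 2h cos θ_c / V₁ = 2·25.9·0.9450/1814 = 0.02698 s.
t = x/V₂ + tᵢ = 81.3/5546 + 0.02698 = 0.04164 s.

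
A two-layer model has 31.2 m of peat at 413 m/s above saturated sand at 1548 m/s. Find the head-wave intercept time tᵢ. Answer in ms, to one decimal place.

145.6 ms

θ_c = arcsin(V₁/V₂) = arcsin(413/1548) = 15.47°; cos θ_c = 0.9638.
tᵢ = 2h·cos θ_c / V₁ = 2·31.2·0.9638 / 413 = 0.14561 s.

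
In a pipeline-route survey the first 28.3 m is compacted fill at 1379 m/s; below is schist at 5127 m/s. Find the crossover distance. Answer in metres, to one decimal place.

x_cross = 2h·√((V₂+V₁)/(V₂−V₁)).
(V₂+V₁)/(V₂−V₁) = (5127+1379)/(5127−1379) = 1.7359; √ = 1.3175.
x_cross = 2·28.3·1.3175 = 74.57 m.

74.6 m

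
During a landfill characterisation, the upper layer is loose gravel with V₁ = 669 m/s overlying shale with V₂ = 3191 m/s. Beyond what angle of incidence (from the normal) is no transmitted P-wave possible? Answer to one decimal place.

12.1°

At critical incidence the refracted ray runs along the interface (θ₂ = 90°), so sin θ_c = V₁/V₂.
θ_c = arcsin(669/3191) = arcsin 0.2097 = 12.10°.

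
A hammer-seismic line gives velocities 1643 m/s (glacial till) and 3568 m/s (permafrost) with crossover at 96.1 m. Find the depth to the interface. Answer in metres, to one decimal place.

x_cross = 2h·√((V₂+V₁)/(V₂−V₁)) → h = x_cross / (2·√((V₂+V₁)/(V₂−V₁))).
√((V₂+V₁)/(V₂−V₁)) = √((3568+1643)/(3568−1643)) = 1.6453.
h = 96.1 / (2·1.6453) = 29.20 m.

29.2 m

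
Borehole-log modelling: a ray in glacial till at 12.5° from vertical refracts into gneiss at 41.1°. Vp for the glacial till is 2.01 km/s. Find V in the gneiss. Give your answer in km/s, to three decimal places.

Snell's law: sin 12.5°/V₁ = sin 41.1°/V₂.
V₂ = V₁·sin 41.1°/sin 12.5° = 2.01 × 3.0372 = 6.105 km/s.

6.105 km/s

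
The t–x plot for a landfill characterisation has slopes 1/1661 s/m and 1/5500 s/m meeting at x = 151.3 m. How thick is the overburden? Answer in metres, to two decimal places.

x_cross = 2h·√((V₂+V₁)/(V₂−V₁)) → h = x_cross / (2·√((V₂+V₁)/(V₂−V₁))).
√((V₂+V₁)/(V₂−V₁)) = √((5500+1661)/(5500−1661)) = 1.3658.
h = 151.3 / (2·1.3658) = 55.39 m.

55.39 m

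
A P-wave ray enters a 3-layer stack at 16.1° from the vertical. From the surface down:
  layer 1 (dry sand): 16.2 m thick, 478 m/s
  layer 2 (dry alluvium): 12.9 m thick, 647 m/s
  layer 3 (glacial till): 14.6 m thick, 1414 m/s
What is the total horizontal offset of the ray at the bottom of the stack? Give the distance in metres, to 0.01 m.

30.84 m

Ray parameter p = sin 16.1° / 478 m/s = 5.8016e-04 s/m.
Layer 1: θ = 16.10°; offset = 16.2·tan 16.10° = 4.6759 m.
Layer 2: sin θ = p·647 = 0.3754 → θ = 22.05°; offset = 12.9·tan 22.05° = 5.2242 m.
Layer 3: sin θ = p·1414 = 0.8203 → θ = 55.12°; offset = 14.6·tan 55.12° = 20.9433 m.
Summing the layer offsets gives 30.8434 m.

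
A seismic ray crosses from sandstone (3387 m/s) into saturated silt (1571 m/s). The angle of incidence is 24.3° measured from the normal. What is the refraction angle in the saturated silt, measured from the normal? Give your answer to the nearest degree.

11°

sin θ₁/V₁ = sin θ₂/V₂ ⇒ sin θ₂ = 1571·sin 24.3°/3387 = 1571·0.4115/3387 = 0.1909.
θ₂ = sin⁻¹(0.1909) = 11.00° (from vertical).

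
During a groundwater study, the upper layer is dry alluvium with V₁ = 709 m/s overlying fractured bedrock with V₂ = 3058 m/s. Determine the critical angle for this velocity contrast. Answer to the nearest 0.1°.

Critical incidence: sin θ_c = V₁/V₂ = 709/3058 = 0.2319.
θ_c = arcsin 0.2319 = 13.41°.

13.4°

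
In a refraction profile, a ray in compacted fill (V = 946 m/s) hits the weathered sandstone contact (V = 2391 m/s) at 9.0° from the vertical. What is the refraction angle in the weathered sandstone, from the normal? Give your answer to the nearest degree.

23°

sin θ₁/V₁ = sin θ₂/V₂ ⇒ sin θ₂ = 2391·sin 9.0°/946 = 2391·0.1564/946 = 0.3954.
θ₂ = sin⁻¹(0.3954) = 23.29° (from vertical).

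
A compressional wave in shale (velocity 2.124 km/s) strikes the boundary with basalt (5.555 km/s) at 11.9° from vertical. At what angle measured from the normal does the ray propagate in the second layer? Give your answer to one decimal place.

32.6°

sin θ₁/V₁ = sin θ₂/V₂ ⇒ sin θ₂ = 5.555·sin 11.9°/2.124 = 5.555·0.2062/2.124 = 0.5393.
θ₂ = sin⁻¹(0.5393) = 32.64° (from vertical).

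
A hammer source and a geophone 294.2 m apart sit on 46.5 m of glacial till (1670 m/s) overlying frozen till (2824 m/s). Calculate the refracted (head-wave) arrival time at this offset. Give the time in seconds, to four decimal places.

θ_c = arcsin(V₁/V₂) = arcsin(1670/2824) = 36.25°, cos θ_c = 0.8064.
Intercept time tᵢ = 2h cos θ_c / V₁ = 2·46.5·0.8064/1670 = 0.04491 s.
t = x/V₂ + tᵢ = 294.2/2824 + 0.04491 = 0.14909 s.

0.1491 s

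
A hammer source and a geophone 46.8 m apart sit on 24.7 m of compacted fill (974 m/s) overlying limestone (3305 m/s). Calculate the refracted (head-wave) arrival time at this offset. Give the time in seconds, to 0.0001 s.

t = x/V₂ + 2h·√(V₂²−V₁²)/(V₁V₂).
√(V₂²−V₁²) = √(3305²−974²) = 3158.2 m/s; delay term = 2·24.7·3158.2/(974·3305) = 0.04847 s.
t = 46.8/3305 + 0.04847 = 0.06263 s.

0.0626 s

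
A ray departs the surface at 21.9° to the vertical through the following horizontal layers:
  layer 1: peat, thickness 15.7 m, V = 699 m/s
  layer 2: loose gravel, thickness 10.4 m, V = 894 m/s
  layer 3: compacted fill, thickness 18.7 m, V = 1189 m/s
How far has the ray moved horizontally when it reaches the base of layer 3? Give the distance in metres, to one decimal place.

27.3 m

p = sin θ₁/V₁ = sin 21.9°/699 = 5.3360e-04 s/m is conserved through the stack.
Layer 1: θ = 21.90°; offset = 15.7·tan 21.90° = 6.311 m.
Layer 2: sin θ = p·894 = 0.4770 → θ = 28.49°; offset = 10.4·tan 28.49° = 5.645 m.
Layer 3: sin θ = p·1189 = 0.6345 → θ = 39.38°; offset = 18.7·tan 39.38° = 15.349 m.
Total horizontal offset = 27.305 m.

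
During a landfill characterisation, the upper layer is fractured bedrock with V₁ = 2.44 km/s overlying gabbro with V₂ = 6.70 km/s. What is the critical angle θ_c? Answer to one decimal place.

21.4°

Critical incidence: sin θ_c = V₁/V₂ = 2.44/6.70 = 0.3642.
θ_c = arcsin 0.3642 = 21.36°.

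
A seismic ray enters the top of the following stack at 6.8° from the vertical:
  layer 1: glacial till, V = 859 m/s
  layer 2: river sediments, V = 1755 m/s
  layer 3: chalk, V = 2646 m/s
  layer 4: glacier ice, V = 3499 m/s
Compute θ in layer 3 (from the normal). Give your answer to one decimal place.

Snell's law across each interface conserves sin θ / V, so sin θ_3 = V_3·sin θ₁/V₁.
sin θ_3 = 2646 × sin 6.8° / 859 = 0.3647.
θ_3 = arcsin 0.3647 = 21.39°.

21.4°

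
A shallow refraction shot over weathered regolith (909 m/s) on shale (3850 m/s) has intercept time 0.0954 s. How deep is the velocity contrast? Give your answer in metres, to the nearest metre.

θ_c = arcsin(909/3850) = 13.66°; cos θ_c = 0.9717.
tᵢ = 2h cos θ_c/V₁ ⇒ h = tᵢ·V₁/(2 cos θ_c) = 0.0954·909/(2·0.9717) = 44.62 m.

45 m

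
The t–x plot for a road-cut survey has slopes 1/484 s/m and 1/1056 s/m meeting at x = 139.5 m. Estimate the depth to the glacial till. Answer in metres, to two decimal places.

42.51 m

x_cross = 2h·√((V₂+V₁)/(V₂−V₁)) → h = x_cross / (2·√((V₂+V₁)/(V₂−V₁))).
√((V₂+V₁)/(V₂−V₁)) = √((1056+484)/(1056−484)) = 1.6408.
h = 139.5 / (2·1.6408) = 42.51 m.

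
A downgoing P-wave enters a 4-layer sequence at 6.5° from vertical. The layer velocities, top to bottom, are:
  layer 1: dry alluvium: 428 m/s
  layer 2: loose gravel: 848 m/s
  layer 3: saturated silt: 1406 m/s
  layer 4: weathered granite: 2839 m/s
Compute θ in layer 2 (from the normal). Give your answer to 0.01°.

12.96°

Snell's law across each interface conserves sin θ / V, so sin θ_2 = V_2·sin θ₁/V₁.
sin θ_2 = 848 × sin 6.5° / 428 = 0.2243.
θ_2 = 12.96° from the vertical.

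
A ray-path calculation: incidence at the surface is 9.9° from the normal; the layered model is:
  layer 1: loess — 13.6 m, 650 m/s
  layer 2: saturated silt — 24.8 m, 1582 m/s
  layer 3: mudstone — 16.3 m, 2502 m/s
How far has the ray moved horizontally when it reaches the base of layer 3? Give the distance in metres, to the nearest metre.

28 m

p = sin θ₁/V₁ = sin 9.9°/650 = 2.6451e-04 s/m is conserved through the stack.
Layer 1: θ = 9.90°; offset = 13.6·tan 9.90° = 2.374 m.
Layer 2: sin θ = p·1582 = 0.4184 → θ = 24.74°; offset = 24.8·tan 24.74° = 11.426 m.
Layer 3: sin θ = p·2502 = 0.6618 → θ = 41.44°; offset = 16.3·tan 41.44° = 14.389 m.
Total horizontal offset = 28.189 m.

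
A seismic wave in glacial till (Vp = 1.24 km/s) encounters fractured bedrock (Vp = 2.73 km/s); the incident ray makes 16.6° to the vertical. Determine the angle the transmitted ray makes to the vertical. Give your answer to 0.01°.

sin θ₁/V₁ = sin θ₂/V₂ ⇒ sin θ₂ = 2.73·sin 16.6°/1.24 = 2.73·0.2857/1.24 = 0.6290.
θ₂ = sin⁻¹(0.6290) = 38.97° (from vertical).

38.97°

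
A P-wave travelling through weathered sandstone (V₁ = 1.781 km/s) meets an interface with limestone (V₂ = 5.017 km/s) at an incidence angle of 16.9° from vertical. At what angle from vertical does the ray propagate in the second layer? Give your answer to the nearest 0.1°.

55.0°

Snell's law: sin θ₂ = (V₂/V₁)·sin θ₁ = (5.017/1.781)·sin 16.9° = 0.8189.
θ₂ = sin⁻¹(0.8189) = 54.97° (from vertical).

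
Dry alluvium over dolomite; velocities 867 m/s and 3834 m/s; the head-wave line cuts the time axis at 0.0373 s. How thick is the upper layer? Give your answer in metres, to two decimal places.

θ_c = arcsin(867/3834) = 13.07°; cos θ_c = 0.9741.
tᵢ = 2h cos θ_c/V₁ ⇒ h = tᵢ·V₁/(2 cos θ_c) = 0.0373·867/(2·0.9741) = 16.60 m.

16.60 m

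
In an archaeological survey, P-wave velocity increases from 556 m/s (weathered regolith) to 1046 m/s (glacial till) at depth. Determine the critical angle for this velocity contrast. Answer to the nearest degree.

32°

Critical incidence: sin θ_c = V₁/V₂ = 556/1046 = 0.5315.
θ_c = arcsin 0.5315 = 32.11°.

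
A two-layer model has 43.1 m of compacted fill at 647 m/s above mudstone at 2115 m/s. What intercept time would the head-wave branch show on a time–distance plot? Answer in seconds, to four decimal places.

0.1268 s

θ_c = arcsin(V₁/V₂) = arcsin(647/2115) = 17.81°; cos θ_c = 0.9521.
tᵢ = 2h·cos θ_c / V₁ = 2·43.1·0.9521 / 647 = 0.12684 s.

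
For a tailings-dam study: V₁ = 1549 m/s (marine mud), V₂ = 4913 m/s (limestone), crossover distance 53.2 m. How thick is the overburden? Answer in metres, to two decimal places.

19.19 m

x_cross = 2h·√((V₂+V₁)/(V₂−V₁)) → h = x_cross / (2·√((V₂+V₁)/(V₂−V₁))).
√((V₂+V₁)/(V₂−V₁)) = √((4913+1549)/(4913−1549)) = 1.3860.
h = 53.2 / (2·1.3860) = 19.19 m.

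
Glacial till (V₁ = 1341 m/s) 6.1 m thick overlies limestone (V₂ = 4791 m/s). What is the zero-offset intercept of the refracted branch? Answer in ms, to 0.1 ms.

θ_c = arcsin(V₁/V₂) = arcsin(1341/4791) = 16.25°; cos θ_c = 0.9600.
tᵢ = 2h·cos θ_c / V₁ = 2·6.1·0.9600 / 1341 = 0.00873 s.

8.7 ms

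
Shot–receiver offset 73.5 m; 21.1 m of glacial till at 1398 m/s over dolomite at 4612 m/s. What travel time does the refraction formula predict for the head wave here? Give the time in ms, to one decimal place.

θ_c = arcsin(V₁/V₂) = arcsin(1398/4612) = 17.65°, cos θ_c = 0.9530.
Intercept time tᵢ = 2h cos θ_c / V₁ = 2·21.1·0.9530/1398 = 0.02877 s.
t = x/V₂ + tᵢ = 73.5/4612 + 0.02877 = 0.04470 s.

44.7 ms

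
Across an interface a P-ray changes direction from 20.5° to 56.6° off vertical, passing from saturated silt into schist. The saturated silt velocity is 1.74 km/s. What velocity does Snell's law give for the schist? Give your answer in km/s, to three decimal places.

sin 20.5° = 0.3502; sin 56.6° = 0.8348.
V₂ = V₁·(sin θ₂/sin θ₁) = 1.74·(0.8348/0.3502) = 4.148 km/s.

4.148 km/s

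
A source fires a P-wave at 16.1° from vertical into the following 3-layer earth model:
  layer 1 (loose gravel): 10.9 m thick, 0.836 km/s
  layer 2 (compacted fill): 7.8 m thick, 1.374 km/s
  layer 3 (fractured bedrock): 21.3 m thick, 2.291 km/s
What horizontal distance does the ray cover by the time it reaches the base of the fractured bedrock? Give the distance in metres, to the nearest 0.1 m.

p = sin θ₁/V₁ = sin 16.1°/0.836 = 3.3172e-01 s/km is conserved through the stack.
Layer 1: θ = 16.10°; offset = 10.9·tan 16.10° = 3.146 m.
Layer 2: sin θ = p·1.374 = 0.4558 → θ = 27.11°; offset = 7.8·tan 27.11° = 3.994 m.
Layer 3: sin θ = p·2.291 = 0.7600 → θ = 49.46°; offset = 21.3·tan 49.46° = 24.905 m.
Total horizontal offset = 32.045 m.

32.0 m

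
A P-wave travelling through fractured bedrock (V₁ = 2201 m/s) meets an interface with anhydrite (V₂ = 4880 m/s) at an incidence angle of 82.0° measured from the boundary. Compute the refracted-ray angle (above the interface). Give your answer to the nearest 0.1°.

72.0°

Convert to the normal: θ₁ = 90° − 82.0° = 8.0°.
Snell's law: sin θ₂ = (V₂/V₁)·sin θ₁ = (4880/2201)·sin 8.0° = 0.3086.
θ₂ = arcsin 0.3086 = 17.97° from the normal.
From the interface: 90° − 17.97° = 72.03°.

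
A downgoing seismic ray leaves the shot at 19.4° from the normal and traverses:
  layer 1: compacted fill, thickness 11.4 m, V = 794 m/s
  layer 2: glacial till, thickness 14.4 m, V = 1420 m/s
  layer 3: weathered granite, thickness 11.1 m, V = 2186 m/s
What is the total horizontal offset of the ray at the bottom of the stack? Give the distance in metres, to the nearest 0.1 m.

Apply Snell's law at each interface; in layer i the horizontal offset is hᵢ·tan θᵢ.
Layer 1: θ = 19.40°; offset = 11.4·tan 19.40° = 4.015 m.
Layer 2: sin θ = 1420·sin 19.4°/794 = 0.5940, θ = 36.44°; offset = 14.4·tan 36.44° = 10.634 m.
Layer 3: sin θ = 2186·sin 19.4°/794 = 0.9145, θ = 66.13°; offset = 11.1·tan 66.13° = 25.088 m.
Summing the layer offsets gives 39.736 m.

39.7 m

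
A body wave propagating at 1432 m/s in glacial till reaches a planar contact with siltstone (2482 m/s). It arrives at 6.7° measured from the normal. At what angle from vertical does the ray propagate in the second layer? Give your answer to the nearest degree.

Snell's law: sin θ₂ = (V₂/V₁)·sin θ₁ = (2482/1432)·sin 6.7° = 0.2022.
θ₂ = sin⁻¹(0.2022) = 11.67° (from vertical).

12°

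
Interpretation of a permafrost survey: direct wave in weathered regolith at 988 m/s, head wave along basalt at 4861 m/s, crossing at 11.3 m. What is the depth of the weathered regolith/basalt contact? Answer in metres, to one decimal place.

h = (x_cross/2)·√((V₂−V₁)/(V₂+V₁)).
(V₂−V₁)/(V₂+V₁) = (4861−988)/(4861+988) = 0.6622; √ = 0.8137.
h = (11.3/2)·0.8137 = 4.60 m.

4.6 m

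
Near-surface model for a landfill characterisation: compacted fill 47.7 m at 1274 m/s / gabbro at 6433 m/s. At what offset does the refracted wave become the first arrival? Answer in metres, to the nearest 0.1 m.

116.6 m

x_cross = 2h·√((V₂+V₁)/(V₂−V₁)).
(V₂+V₁)/(V₂−V₁) = (6433+1274)/(6433−1274) = 1.4939; √ = 1.2222.
x_cross = 2·47.7·1.2222 = 116.60 m.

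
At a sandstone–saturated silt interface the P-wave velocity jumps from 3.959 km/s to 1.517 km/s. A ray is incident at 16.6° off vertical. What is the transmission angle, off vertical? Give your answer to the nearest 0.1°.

6.3°

Snell's law: sin θ₂ = (V₂/V₁)·sin θ₁ = (1.517/3.959)·sin 16.6° = 0.1095.
θ₂ = sin⁻¹(0.1095) = 6.28° (from vertical).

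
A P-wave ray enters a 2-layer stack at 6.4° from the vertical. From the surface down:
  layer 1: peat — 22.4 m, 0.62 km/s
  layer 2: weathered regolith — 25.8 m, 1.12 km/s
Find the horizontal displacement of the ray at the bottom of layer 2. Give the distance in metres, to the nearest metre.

Apply Snell's law at each interface; in layer i the horizontal offset is hᵢ·tan θᵢ.
Layer 1: θ = 6.40°; offset = 22.4·tan 6.40° = 2.513 m.
Layer 2: sin θ = 1.12·sin 6.4°/0.62 = 0.2014, θ = 11.62°; offset = 25.8·tan 11.62° = 5.304 m.
Summing the layer offsets gives 7.816 m.

8 m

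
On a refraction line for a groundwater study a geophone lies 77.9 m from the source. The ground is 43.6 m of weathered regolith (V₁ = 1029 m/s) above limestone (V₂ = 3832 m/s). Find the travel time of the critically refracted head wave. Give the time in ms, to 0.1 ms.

t = x/V₂ + 2h·√(V₂²−V₁²)/(V₁V₂).
√(V₂²−V₁²) = √(3832²−1029²) = 3691.3 m/s; delay term = 2·43.6·3691.3/(1029·3832) = 0.08163 s.
t = 77.9/3832 + 0.08163 = 0.10196 s.

102.0 ms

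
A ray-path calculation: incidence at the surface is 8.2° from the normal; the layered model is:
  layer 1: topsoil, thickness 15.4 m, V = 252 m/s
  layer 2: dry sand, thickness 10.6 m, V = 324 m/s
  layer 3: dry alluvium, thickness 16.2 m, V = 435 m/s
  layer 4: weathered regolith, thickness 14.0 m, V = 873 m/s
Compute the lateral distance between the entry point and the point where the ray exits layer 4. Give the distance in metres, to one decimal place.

16.3 m

Apply Snell's law at each interface; in layer i the horizontal offset is hᵢ·tan θᵢ.
Layer 1: θ = 8.20°; offset = 15.4·tan 8.20° = 2.219 m.
Layer 2: sin θ = 324·sin 8.2°/252 = 0.1834, θ = 10.57°; offset = 10.6·tan 10.57° = 1.977 m.
Layer 3: sin θ = 435·sin 8.2°/252 = 0.2462, θ = 14.25°; offset = 16.2·tan 14.25° = 4.115 m.
Layer 4: sin θ = 873·sin 8.2°/252 = 0.4941, θ = 29.61°; offset = 14.0·tan 29.61° = 7.957 m.
Σ offsets = 16.268 m.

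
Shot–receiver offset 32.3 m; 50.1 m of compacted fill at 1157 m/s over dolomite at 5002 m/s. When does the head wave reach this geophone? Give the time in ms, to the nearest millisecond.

91 ms

t = x/V₂ + 2h·√(V₂²−V₁²)/(V₁V₂).
√(V₂²−V₁²) = √(5002²−1157²) = 4866.3 m/s; delay term = 2·50.1·4866.3/(1157·5002) = 0.08425 s.
t = 32.3/5002 + 0.08425 = 0.09071 s.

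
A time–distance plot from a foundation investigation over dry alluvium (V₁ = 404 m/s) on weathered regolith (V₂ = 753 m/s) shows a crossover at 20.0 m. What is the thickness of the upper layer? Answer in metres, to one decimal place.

h = (x_cross/2)·√((V₂−V₁)/(V₂+V₁)).
(V₂−V₁)/(V₂+V₁) = (753−404)/(753+404) = 0.3016; √ = 0.5492.
h = (20.0/2)·0.5492 = 5.49 m.

5.5 m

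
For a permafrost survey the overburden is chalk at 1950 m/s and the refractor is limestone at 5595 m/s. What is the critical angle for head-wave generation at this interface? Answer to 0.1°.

Critical incidence: sin θ_c = V₁/V₂ = 1950/5595 = 0.3485.
θ_c = arcsin 0.3485 = 20.40°.

20.4°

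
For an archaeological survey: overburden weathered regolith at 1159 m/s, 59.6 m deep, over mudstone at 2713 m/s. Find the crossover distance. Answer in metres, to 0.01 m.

188.16 m

x_cross = 2h·√((V₂+V₁)/(V₂−V₁)).
(V₂+V₁)/(V₂−V₁) = (2713+1159)/(2713−1159) = 2.4916; √ = 1.5785.
x_cross = 2·59.6·1.5785 = 188.16 m.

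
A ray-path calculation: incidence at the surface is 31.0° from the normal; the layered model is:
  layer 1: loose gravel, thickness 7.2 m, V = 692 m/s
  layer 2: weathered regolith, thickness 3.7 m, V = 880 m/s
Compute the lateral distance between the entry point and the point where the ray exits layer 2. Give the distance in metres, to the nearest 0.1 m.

Apply Snell's law at each interface; in layer i the horizontal offset is hᵢ·tan θᵢ.
Layer 1: θ = 31.00°; offset = 7.2·tan 31.00° = 4.326 m.
Layer 2: sin θ = 880·sin 31.0°/692 = 0.6550, θ = 40.92°; offset = 3.7·tan 40.92° = 3.207 m.
Summing the layer offsets gives 7.533 m.

7.5 m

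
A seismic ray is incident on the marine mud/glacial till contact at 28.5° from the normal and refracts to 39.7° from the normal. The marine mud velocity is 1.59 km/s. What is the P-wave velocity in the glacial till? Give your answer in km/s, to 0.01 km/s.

Snell's law: sin 28.5°/V₁ = sin 39.7°/V₂.
V₂ = V₁·sin 39.7°/sin 28.5° = 1.59 × 1.3387 = 2.13 km/s.

2.13 km/s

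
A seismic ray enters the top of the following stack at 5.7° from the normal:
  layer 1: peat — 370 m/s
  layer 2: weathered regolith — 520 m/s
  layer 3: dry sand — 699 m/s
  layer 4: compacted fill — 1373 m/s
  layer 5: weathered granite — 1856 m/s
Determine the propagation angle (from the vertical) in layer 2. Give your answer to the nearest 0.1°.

8.0°

Snell's law across each interface conserves sin θ / V, so sin θ_2 = V_2·sin θ₁/V₁.
sin θ_2 = 520 × sin 5.7° / 370 = 0.1396.
θ_2 = 8.02° from the vertical.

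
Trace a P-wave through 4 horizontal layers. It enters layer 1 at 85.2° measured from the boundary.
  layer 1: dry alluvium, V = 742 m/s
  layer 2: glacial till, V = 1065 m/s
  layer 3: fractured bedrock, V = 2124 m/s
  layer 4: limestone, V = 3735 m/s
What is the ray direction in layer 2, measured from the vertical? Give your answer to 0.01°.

From the normal: θ₁ = 90° − 85.2° = 4.8°.
Snell's law across each interface conserves sin θ / V, so sin θ_2 = V_2·sin θ₁/V₁.
sin θ_2 = 1065 × sin 4.8° / 742 = 0.1201.
θ_2 = 6.90° from the vertical.

6.90°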